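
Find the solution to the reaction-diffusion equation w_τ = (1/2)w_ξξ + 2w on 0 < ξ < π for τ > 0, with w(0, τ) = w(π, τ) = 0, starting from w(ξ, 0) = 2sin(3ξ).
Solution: Substitute w = exp(2τ)u.
Then w_τ = exp(2τ)(u_τ + 2u), w_ξξ = exp(2τ)u_ξξ; substituting and dividing by exp(2τ), the lower-order terms cancel: u_τ = (1/2)u_ξξ (standard heat equation).
Data for u: u(ξ,0) = w(ξ,0) = 2sin(3ξ). The boundary conditions carry over: u(0,τ) = u(π,τ) = 0.
Separating variables: u = Σ c_n exp(-n²τ/2) sin(nξ). From u(ξ,0) = 2sin(3ξ): c_3=2.
So u(ξ,τ) = 2exp(-9τ/2)sin(3ξ), and w(ξ,τ) = exp(2τ)u(ξ,τ).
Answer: w(ξ, τ) = 2exp(-5τ/2)sin(3ξ)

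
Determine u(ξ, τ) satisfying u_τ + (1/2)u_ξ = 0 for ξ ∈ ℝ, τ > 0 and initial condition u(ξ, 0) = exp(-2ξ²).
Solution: By method of characteristics (waves move right with speed 1/2):
Along characteristics ξ - (1/2)τ = const, u is constant, so u(ξ,τ) = f(ξ - (1/2)τ) with f = u(·, 0).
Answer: u(ξ, τ) = exp(-2(ξ - τ/2)²)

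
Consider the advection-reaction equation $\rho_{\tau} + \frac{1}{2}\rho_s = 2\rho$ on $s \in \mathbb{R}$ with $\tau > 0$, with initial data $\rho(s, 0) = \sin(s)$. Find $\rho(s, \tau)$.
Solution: Substitute $\rho = e^{2\tau}u$.
Then $\rho_{\tau} = e^{2\tau}(u_{\tau} + 2u)$, $\rho_s = e^{2\tau}u_s$; substituting and dividing by $e^{2\tau}$, the lower-order terms cancel: $u_{\tau} + \frac{1}{2}u_s = 0$ (standard advection equation).
Data for $u$: $u(s,0) = \rho(s,0) = \sin(s)$.
By characteristics ($ds/d\tau = 1/2$), $u(s,\tau) = f(s - \frac{1}{2}\tau)$ with $f = u( \cdot , 0)$.
So $u(s,\tau) = \sin(s - \tau/2)$, and $\rho(s,\tau) = e^{2\tau}u(s,\tau)$.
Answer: $\rho(s, \tau) = - e^{2 \tau} \sin(\tau/2 - s)$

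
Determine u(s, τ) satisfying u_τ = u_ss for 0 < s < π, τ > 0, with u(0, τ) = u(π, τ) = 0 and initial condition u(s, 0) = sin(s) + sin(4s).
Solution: Separating variables: u = Σ c_n exp(-n²τ) sin(ns). From u(s,0) = sin(s) + sin(4s): c_1=1, c_4=1.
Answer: u(s, τ) = exp(-τ)sin(s) + exp(-16τ)sin(4s)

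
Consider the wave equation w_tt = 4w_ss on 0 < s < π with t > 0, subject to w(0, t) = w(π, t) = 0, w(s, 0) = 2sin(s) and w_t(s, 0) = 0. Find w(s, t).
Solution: Using separation of variables w = X(s)T(t):
Eigenfunctions: sin(ns), n = 1, 2, 3, ...
General solution: w(s, t) = Σ [A_n cos(2n t) + B_n sin(2n t)] sin(ns)
From w(s,0) = 2sin(s): A_1=2. From w_t(s,0) = 0: all B_n = 0.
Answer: w(s, t) = 2sin(s)cos(2t)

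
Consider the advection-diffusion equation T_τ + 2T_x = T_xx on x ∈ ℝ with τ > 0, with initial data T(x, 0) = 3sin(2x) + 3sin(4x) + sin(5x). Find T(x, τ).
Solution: Change to a moving frame: let η = x - 2τ, σ = τ and write T(x,τ) = u(η,σ).
By the chain rule T_τ = u_σ - 2u_η, T_x = u_η, T_xx = u_ηη.
Then T_τ + 2T_x = u_σ: the advection term cancels and the PDE becomes the heat equation u_σ = u_ηη on η ∈ ℝ.
Initial data: u(η,0) = T(η,0) = 3sin(2η) + 3sin(4η) + sin(5η).
On η ∈ ℝ each mode satisfies (sin(nη))″ = -n² sin(nη), so exp(-n²σ) sin(nη) solves the heat equation; by superposition u(η,σ) = Σ c_n exp(-n²σ) sin(nη).
Reading off the coefficients: c_2=3, c_4=3, c_5=1, so u(η,σ) = 3exp(-4σ)sin(2η) + 3exp(-16σ)sin(4η) + exp(-25σ)sin(5η).
Substituting back η = x - 2τ, σ = τ: T(x,τ) = u(x - 2τ, τ).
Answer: T(x, τ) = 3exp(-4τ)sin(2x - 4τ) + 3exp(-16τ)sin(4x - 8τ) + exp(-25τ)sin(5x - 10τ)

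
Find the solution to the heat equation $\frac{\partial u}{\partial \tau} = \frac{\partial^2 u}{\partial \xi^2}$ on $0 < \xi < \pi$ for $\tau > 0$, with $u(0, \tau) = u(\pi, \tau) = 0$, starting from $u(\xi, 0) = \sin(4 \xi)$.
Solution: Separating variables: $u = \sum c_n e^{-n^2\tau} \sin(n\xi)$. From $u(\xi,0) = \sin(4 \xi)$: $c_4=1$.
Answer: $u(\xi, \tau) = e^{-16 \tau} \sin(4 \xi)$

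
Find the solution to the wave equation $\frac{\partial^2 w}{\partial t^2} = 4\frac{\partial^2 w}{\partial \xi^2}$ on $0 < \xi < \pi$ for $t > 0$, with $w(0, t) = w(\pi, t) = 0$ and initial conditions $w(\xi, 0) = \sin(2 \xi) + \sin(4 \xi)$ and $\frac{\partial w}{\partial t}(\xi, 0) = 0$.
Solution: Separating variables: $w = \sum [A_n \cos(\omega_n t) + B_n \sin(\omega_n t)] \sin(n\xi)$, $\omega_n = 2n$. From ICs: $A_2=1, A_4=1$.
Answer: $w(\xi, t) = \sin(2 \xi) \cos(4 t) + \sin(4 \xi) \cos(8 t)$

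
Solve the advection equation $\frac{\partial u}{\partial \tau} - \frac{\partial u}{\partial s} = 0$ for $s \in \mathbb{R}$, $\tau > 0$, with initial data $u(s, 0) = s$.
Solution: By method of characteristics (waves move left with speed 1):
Along characteristics $s + \tau =$ const, $u$ is constant, so $u(s,\tau) = f(s + \tau)$ with $f = u( \cdot , 0)$.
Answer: $u(s, \tau) = \tau + s$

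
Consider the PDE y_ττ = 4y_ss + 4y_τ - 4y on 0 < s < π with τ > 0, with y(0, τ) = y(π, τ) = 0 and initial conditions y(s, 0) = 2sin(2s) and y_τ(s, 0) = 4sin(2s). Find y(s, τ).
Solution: Substitute y = exp(2τ)u, i.e. u = exp(-2τ)y.
By the product rule, y_τ = exp(2τ)(u_τ + 2u), y_ττ = exp(2τ)(u_ττ + 4u_τ + 4u), y_ss = exp(2τ)u_ss.
Substituting into the PDE and dividing by exp(2τ): u_ττ + 4u_τ + 4u = 4u_ss + 4(u_τ + 2u) - 4u.
The lower-order terms cancel, leaving the standard wave equation u_ττ = 4u_ss.
Initial data for u: u(s,0) = y(s,0) = 2sin(2s); u_τ(s,0) = y_τ(s,0) - 2y(s,0) = 0. The boundary conditions carry over: u(0,τ) = u(π,τ) = 0.
Solve for u:
  Using separation of variables u = X(s)T(τ):
  Eigenfunctions: sin(ns), n = 1, 2, 3, ...
  General solution: u(s, τ) = Σ [A_n cos(2n τ) + B_n sin(2n τ)] sin(ns)
  From u(s,0) = 2sin(2s): A_2=2. From u_τ(s,0) = 0: all B_n = 0.
Hence u(s,τ) = 2sin(2s)cos(4τ).
Transform back: y(s,τ) = exp(2τ)u(s,τ).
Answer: y(s, τ) = 2exp(2τ)sin(2s)cos(4τ)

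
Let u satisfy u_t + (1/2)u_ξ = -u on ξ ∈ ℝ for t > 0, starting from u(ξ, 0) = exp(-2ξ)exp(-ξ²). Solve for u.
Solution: Substitute u = exp(-2ξ)w, i.e. w = exp(2ξ)u.
By the product rule, u_ξ = exp(-2ξ)(w_ξ - 2w), u_t = exp(-2ξ)w_t.
Substituting into the PDE and dividing by exp(-2ξ): w_t + (1/2)(w_ξ - 2w) = -w.
The lower-order terms cancel, leaving the standard advection equation w_t + (1/2)w_ξ = 0.
Initial data for w: w(ξ,0) = exp(2ξ)u(ξ,0) = exp(-ξ²).
Solve for w:
  By method of characteristics (waves move right with speed 1/2):
  Along characteristics ξ - (1/2)t = const, w is constant, so w(ξ,t) = f(ξ - (1/2)t) with f = w(·, 0).
Hence w(ξ,t) = exp(-(-t/2 + ξ)²).
Transform back: u(ξ,t) = exp(-2ξ)w(ξ,t).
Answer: u(ξ, t) = exp(-2ξ)exp(-(-t/2 + ξ)²)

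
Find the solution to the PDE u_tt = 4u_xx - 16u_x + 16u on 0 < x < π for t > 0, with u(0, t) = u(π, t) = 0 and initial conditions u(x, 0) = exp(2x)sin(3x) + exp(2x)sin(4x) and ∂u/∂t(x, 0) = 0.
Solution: Substitute u = exp(2x)w.
Then u_x = exp(2x)(w_x + 2w), u_xx = exp(2x)(w_xx + 4w_x + 4w), u_tt = exp(2x)w_tt; substituting and dividing by exp(2x), the lower-order terms cancel: w_tt = 4w_xx (standard wave equation).
Data for w: w(x,0) = exp(-2x)u(x,0) = sin(3x) + sin(4x); w_t(x,0) = exp(-2x)u_t(x,0) = 0. The boundary conditions carry over: w(0,t) = w(π,t) = 0.
Separating variables: w = Σ [A_n cos(ω_n t) + B_n sin(ω_n t)] sin(nx), ω_n = 2n. From ICs: A_3=1, A_4=1.
So w(x,t) = sin(3x)cos(6t) + sin(4x)cos(8t), and u(x,t) = exp(2x)w(x,t).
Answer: u(x, t) = exp(2x)sin(3x)cos(6t) + exp(2x)sin(4x)cos(8t)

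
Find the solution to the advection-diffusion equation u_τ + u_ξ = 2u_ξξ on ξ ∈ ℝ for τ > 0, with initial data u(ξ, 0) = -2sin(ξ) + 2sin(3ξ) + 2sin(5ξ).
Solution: Moving frame: η = ξ - τ, σ = τ, u = w(η,σ), so u_τ = w_σ - w_η and u_ξξ = w_ηη.
Hence u_τ + u_ξ = w_σ and the PDE becomes the heat equation w_σ = 2w_ηη on η ∈ ℝ.
Initial data: w(η,0) = u(η,0) = -2sin(η) + 2sin(3η) + 2sin(5η). Each mode sin(nη) decays as exp(-2n²σ) on ℝ, so w(η,σ) = Σ c_n exp(-2n²σ) sin(nη) with c_1=-2, c_3=2, c_5=2: w(η,σ) = -2exp(-2σ)sin(η) + 2exp(-18σ)sin(3η) + 2exp(-50σ)sin(5η).
Substituting back: u(ξ,τ) = w(ξ - τ, τ).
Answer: u(ξ, τ) = -2exp(-2τ)sin(ξ - τ) + 2exp(-18τ)sin(3ξ - 3τ) + 2exp(-50τ)sin(5ξ - 5τ)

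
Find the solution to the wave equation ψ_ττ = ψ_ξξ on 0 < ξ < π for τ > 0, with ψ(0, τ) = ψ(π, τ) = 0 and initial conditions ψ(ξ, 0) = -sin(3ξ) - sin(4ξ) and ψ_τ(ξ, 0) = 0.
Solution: Using separation of variables ψ = X(ξ)T(τ):
Eigenfunctions: sin(nξ), n = 1, 2, 3, ...
General solution: ψ(ξ, τ) = Σ [A_n cos(n τ) + B_n sin(n τ)] sin(nξ)
From ψ(ξ,0) = -sin(3ξ) - sin(4ξ): A_3=-1, A_4=-1. From ψ_τ(ξ,0) = 0: all B_n = 0.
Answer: ψ(ξ, τ) = -sin(3ξ)cos(3τ) - sin(4ξ)cos(4τ)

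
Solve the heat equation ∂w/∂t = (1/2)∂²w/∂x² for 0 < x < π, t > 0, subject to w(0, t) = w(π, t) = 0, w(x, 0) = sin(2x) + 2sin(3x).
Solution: Using separation of variables w = X(x)T(t):
Eigenfunctions: sin(nx), n = 1, 2, 3, ...
General solution: w(x, t) = Σ c_n sin(nx) exp(-n² t/2)
Matching w(x,0) = sin(2x) + 2sin(3x) term by term: c_2=1, c_3=2.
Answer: w(x, t) = exp(-2t)sin(2x) + 2exp(-9t/2)sin(3x)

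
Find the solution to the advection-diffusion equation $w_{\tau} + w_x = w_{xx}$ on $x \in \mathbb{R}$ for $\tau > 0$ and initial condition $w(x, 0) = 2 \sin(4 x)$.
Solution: Change to a moving frame: let $\eta = x - \tau$, $\sigma = \tau$ and write $w(x,\tau) = u(\eta,\sigma)$.
By the chain rule $w_{\tau} = u_{\sigma} - u_{\eta}$, $w_x = u_{\eta}$, $w_{xx} = u_{\eta\eta}$.
Then $w_{\tau} + w_x = u_{\sigma}$: the advection term cancels and the PDE becomes the heat equation $u_{\sigma} = u_{\eta\eta}$ on $\eta \in \mathbb{R}$.
Initial data: $u(\eta,0) = w(\eta,0) = 2 \sin(4 \eta)$.
On $\eta \in \mathbb{R}$ each mode satisfies $(\sin(n\eta))'' = -n^2 \sin(n\eta)$, so $e^{-n^2\sigma} \sin(n\eta)$ solves the heat equation; by superposition $u(\eta,\sigma) = \sum c_n e^{-n^2\sigma} \sin(n\eta)$.
Reading off the coefficients: $c_4=2$, so $u(\eta,\sigma) = 2 e^{-16 \sigma} \sin(4 \eta)$.
Substituting back $\eta = x - \tau$, $\sigma = \tau$: $w(x,\tau) = u(x - \tau, \tau)$.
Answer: $w(x, \tau) = -2 e^{-16 \tau} \sin(4 \tau - 4 x)$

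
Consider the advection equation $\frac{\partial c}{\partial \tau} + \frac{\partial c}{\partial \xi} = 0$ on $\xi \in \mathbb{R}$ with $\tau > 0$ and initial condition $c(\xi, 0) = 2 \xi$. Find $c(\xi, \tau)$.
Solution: By method of characteristics (waves move right with speed 1):
Along characteristics $\xi - \tau =$ const, $c$ is constant, so $c(\xi,\tau) = f(\xi - \tau)$ with $f = c( \cdot , 0)$.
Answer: $c(\xi, \tau) = -2 \tau + 2 \xi$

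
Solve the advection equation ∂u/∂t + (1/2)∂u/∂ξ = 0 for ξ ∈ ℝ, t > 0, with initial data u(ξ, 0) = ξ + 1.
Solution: By method of characteristics (waves move right with speed 1/2):
Along characteristics ξ - (1/2)t = const, u is constant, so u(ξ,t) = f(ξ - (1/2)t) with f = u(·, 0).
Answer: u(ξ, t) = -(1/2)t + ξ + 1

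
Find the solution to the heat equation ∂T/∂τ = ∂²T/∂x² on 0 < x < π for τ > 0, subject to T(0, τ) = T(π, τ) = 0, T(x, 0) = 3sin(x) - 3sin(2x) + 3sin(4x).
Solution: Using separation of variables T = X(x)G(τ):
Eigenfunctions: sin(nx), n = 1, 2, 3, ...
General solution: T(x, τ) = Σ c_n sin(nx) exp(-n² τ)
Matching T(x,0) = 3sin(x) - 3sin(2x) + 3sin(4x) term by term: c_1=3, c_2=-3, c_4=3.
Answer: T(x, τ) = 3exp(-τ)sin(x) - 3exp(-4τ)sin(2x) + 3exp(-16τ)sin(4x)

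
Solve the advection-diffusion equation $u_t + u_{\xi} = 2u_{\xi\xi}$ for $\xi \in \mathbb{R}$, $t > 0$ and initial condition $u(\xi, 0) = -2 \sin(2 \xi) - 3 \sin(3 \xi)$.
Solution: Moving frame: $\eta = \xi - t$, $\sigma = t$, $u = w(\eta,\sigma)$, so $u_t = w_{\sigma} - w_{\eta}$ and $u_{\xi\xi} = w_{\eta\eta}$.
Hence $u_t + u_{\xi} = w_{\sigma}$ and the PDE becomes the heat equation $w_{\sigma} = 2w_{\eta\eta}$ on $\eta \in \mathbb{R}$.
Initial data: $w(\eta,0) = u(\eta,0) = -2 \sin(2 \eta) - 3 \sin(3 \eta)$. Each mode $\sin(n\eta)$ decays as $e^{-2n^2\sigma}$ on $\mathbb{R}$, so $w(\eta,\sigma) = \sum c_n e^{-2n^2\sigma} \sin(n\eta)$ with $c_2=-2, c_3=-3$: $w(\eta,\sigma) = -2 e^{-8 \sigma} \sin(2 \eta) - 3 e^{-18 \sigma} \sin(3 \eta)$.
Substituting back: $u(\xi,t) = w(\xi - t, t)$.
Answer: $u(\xi, t) = -2 e^{-8 t} \sin(2 \xi - 2 t) - 3 e^{-18 t} \sin(3 \xi - 3 t)$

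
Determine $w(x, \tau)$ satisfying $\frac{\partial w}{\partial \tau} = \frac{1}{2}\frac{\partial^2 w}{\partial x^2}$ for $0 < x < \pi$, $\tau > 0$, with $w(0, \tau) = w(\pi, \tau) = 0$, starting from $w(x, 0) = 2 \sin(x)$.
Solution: Separating variables: $w = \sum c_n e^{-n^2\tau/2} \sin(nx)$. From $w(x,0) = 2 \sin(x)$: $c_1=2$.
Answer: $w(x, \tau) = 2 e^{-\tau/2} \sin(x)$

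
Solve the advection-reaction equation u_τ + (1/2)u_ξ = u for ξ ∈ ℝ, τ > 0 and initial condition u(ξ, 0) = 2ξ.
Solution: Substitute u = exp(τ)w, i.e. w = exp(-τ)u.
By the product rule, u_τ = exp(τ)(w_τ + w), u_ξ = exp(τ)w_ξ.
Substituting into the PDE and dividing by exp(τ): w_τ + w + (1/2)w_ξ = w.
The lower-order terms cancel, leaving the standard advection equation w_τ + (1/2)w_ξ = 0.
Initial data for w: w(ξ,0) = u(ξ,0) = 2ξ.
Solve for w:
  By method of characteristics (waves move right with speed 1/2):
  Along characteristics ξ - (1/2)τ = const, w is constant, so w(ξ,τ) = f(ξ - (1/2)τ) with f = w(·, 0).
Hence w(ξ,τ) = 2ξ - τ.
Transform back: u(ξ,τ) = exp(τ)w(ξ,τ).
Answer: u(ξ, τ) = 2ξexp(τ) - τexp(τ)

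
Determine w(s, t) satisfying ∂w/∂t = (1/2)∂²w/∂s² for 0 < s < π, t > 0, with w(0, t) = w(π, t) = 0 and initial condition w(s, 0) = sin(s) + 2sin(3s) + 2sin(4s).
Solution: Separating variables: w = Σ c_n exp(-n²t/2) sin(ns). From w(s,0) = sin(s) + 2sin(3s) + 2sin(4s): c_1=1, c_3=2, c_4=2.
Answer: w(s, t) = 2exp(-8t)sin(4s) + exp(-t/2)sin(s) + 2exp(-9t/2)sin(3s)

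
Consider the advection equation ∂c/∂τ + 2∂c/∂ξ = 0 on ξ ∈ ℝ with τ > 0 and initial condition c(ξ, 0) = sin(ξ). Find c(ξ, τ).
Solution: By method of characteristics (waves move right with speed 2):
Along characteristics ξ - 2τ = const, c is constant, so c(ξ,τ) = f(ξ - 2τ) with f = c(·, 0).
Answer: c(ξ, τ) = sin(ξ - 2τ)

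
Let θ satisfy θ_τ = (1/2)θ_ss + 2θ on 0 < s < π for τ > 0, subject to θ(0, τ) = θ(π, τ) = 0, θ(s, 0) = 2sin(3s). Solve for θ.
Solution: Substitute θ = exp(2τ)u, i.e. u = exp(-2τ)θ.
By the product rule, θ_τ = exp(2τ)(u_τ + 2u), θ_ss = exp(2τ)u_ss.
Substituting into the PDE and dividing by exp(2τ): u_τ + 2u = (1/2)u_ss + 2u.
The lower-order terms cancel, leaving the standard heat equation u_τ = (1/2)u_ss.
Initial data for u: u(s,0) = θ(s,0) = 2sin(3s). The boundary conditions carry over: u(0,τ) = u(π,τ) = 0.
Solve for u:
  Using separation of variables u = X(s)G(τ):
  Eigenfunctions: sin(ns), n = 1, 2, 3, ...
  General solution: u(s, τ) = Σ c_n sin(ns) exp(-n² τ/2)
  Matching u(s,0) = 2sin(3s) term by term: c_3=2.
Hence u(s,τ) = 2exp(-9τ/2)sin(3s).
Transform back: θ(s,τ) = exp(2τ)u(s,τ).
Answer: θ(s, τ) = 2exp(-5τ/2)sin(3s)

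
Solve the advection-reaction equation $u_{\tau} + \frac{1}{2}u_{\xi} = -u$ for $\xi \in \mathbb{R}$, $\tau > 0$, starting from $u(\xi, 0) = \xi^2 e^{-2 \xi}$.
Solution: Substitute $u = e^{-2\xi}w$.
Then $u_{\xi} = e^{-2\xi}(w_{\xi} - 2w)$, $u_{\tau} = e^{-2\xi}w_{\tau}$; substituting and dividing by $e^{-2\xi}$, the lower-order terms cancel: $w_{\tau} + \frac{1}{2}w_{\xi} = 0$ (standard advection equation).
Data for $w$: $w(\xi,0) = e^{2\xi}u(\xi,0) = \xi^2$.
By characteristics ($d\xi/d\tau = 1/2$), $w(\xi,\tau) = f(\xi - \frac{1}{2}\tau)$ with $f = w( \cdot , 0)$.
So $w(\xi,\tau) = \xi^2 - \xi \tau + \frac{1}{4} \tau^2$, and $u(\xi,\tau) = e^{-2\xi}w(\xi,\tau)$.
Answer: $u(\xi, \tau) = \frac{1}{4} \tau^2 e^{-2 \xi} -  \tau \xi e^{-2 \xi} + \xi^2 e^{-2 \xi}$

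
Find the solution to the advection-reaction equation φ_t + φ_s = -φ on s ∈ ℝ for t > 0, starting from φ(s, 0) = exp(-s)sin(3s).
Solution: Substitute φ = exp(-s)u.
Then φ_s = exp(-s)(u_s - u), φ_t = exp(-s)u_t; substituting and dividing by exp(-s), the lower-order terms cancel: u_t + u_s = 0 (standard advection equation).
Data for u: u(s,0) = exp(s)φ(s,0) = sin(3s).
By characteristics (ds/dt = 1), u(s,t) = f(s - t) with f = u(·, 0).
So u(s,t) = sin(3s - 3t), and φ(s,t) = exp(-s)u(s,t).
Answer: φ(s, t) = exp(-s)sin(3s - 3t)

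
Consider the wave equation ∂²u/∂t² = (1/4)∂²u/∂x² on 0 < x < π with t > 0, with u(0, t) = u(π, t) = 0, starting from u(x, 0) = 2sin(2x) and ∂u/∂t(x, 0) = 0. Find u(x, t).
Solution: Using separation of variables u = X(x)T(t):
Eigenfunctions: sin(nx), n = 1, 2, 3, ...
General solution: u(x, t) = Σ [A_n cos(n t/2) + B_n sin(n t/2)] sin(nx)
From u(x,0) = 2sin(2x): A_2=2. From u_t(x,0) = 0: all B_n = 0.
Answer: u(x, t) = 2sin(2x)cos(t)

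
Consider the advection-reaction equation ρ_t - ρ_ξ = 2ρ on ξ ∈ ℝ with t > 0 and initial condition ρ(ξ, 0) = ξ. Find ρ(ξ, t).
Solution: Substitute ρ = exp(2t)u.
Then ρ_t = exp(2t)(u_t + 2u), ρ_ξ = exp(2t)u_ξ; substituting and dividing by exp(2t), the lower-order terms cancel: u_t - u_ξ = 0 (standard advection equation).
Data for u: u(ξ,0) = ρ(ξ,0) = ξ.
By characteristics (dξ/dt = -1), u(ξ,t) = f(ξ + t) with f = u(·, 0).
So u(ξ,t) = t + ξ, and ρ(ξ,t) = exp(2t)u(ξ,t).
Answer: ρ(ξ, t) = texp(2t) + ξexp(2t)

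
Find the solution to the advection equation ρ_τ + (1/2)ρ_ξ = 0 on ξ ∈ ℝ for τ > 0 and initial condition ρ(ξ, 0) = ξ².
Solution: By method of characteristics (waves move right with speed 1/2):
Along characteristics ξ - (1/2)τ = const, ρ is constant, so ρ(ξ,τ) = f(ξ - (1/2)τ) with f = ρ(·, 0).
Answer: ρ(ξ, τ) = ξ² - ξτ + (1/4)τ²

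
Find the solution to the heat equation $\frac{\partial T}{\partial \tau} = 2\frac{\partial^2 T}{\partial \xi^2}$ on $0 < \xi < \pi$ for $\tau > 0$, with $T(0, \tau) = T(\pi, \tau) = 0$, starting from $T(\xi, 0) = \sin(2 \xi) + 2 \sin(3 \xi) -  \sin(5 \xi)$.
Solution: Separating variables: $T = \sum c_n e^{-2n^2\tau} \sin(n\xi)$. From $T(\xi,0) = \sin(2 \xi) + 2 \sin(3 \xi) - \sin(5 \xi)$: $c_2=1, c_3=2, c_5=-1$.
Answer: $T(\xi, \tau) = e^{-8 \tau} \sin(2 \xi) + 2 e^{-18 \tau} \sin(3 \xi) -  e^{-50 \tau} \sin(5 \xi)$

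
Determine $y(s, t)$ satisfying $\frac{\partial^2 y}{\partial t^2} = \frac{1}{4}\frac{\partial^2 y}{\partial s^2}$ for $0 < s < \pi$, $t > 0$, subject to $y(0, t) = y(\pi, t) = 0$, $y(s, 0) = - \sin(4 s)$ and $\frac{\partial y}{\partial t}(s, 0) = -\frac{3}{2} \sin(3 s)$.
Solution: Separating variables: $y = \sum [A_n \cos(\omega_n t) + B_n \sin(\omega_n t)] \sin(ns)$, $\omega_n = n/2$. From ICs ($B_n$ = velocity coefficient / $\omega_n$): $A_4=-1, B_3=-1$.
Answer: $y(s, t) = - \sin(3 s) \sin(3 t/2) -  \sin(4 s) \cos(2 t)$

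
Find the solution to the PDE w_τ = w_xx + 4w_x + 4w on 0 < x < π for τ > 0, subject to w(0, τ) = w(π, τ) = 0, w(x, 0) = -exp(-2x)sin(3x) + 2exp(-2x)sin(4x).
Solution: Substitute w = exp(-2x)u.
Then w_x = exp(-2x)(u_x - 2u), w_xx = exp(-2x)(u_xx - 4u_x + 4u), w_τ = exp(-2x)u_τ; substituting and dividing by exp(-2x), the lower-order terms cancel: u_τ = u_xx (standard heat equation).
Data for u: u(x,0) = exp(2x)w(x,0) = -sin(3x) + 2sin(4x). The boundary conditions carry over: u(0,τ) = u(π,τ) = 0.
Separating variables: u = Σ c_n exp(-n²τ) sin(nx). From u(x,0) = -sin(3x) + 2sin(4x): c_3=-1, c_4=2.
So u(x,τ) = -exp(-9τ)sin(3x) + 2exp(-16τ)sin(4x), and w(x,τ) = exp(-2x)u(x,τ).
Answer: w(x, τ) = -exp(-2x)exp(-9τ)sin(3x) + 2exp(-2x)exp(-16τ)sin(4x)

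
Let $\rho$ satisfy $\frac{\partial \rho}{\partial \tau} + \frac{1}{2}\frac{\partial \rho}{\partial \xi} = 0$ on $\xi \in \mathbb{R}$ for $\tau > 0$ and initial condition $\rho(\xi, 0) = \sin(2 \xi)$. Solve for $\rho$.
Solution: By method of characteristics (waves move right with speed 1/2):
Along characteristics $\xi - \frac{1}{2}\tau =$ const, $\rho$ is constant, so $\rho(\xi,\tau) = f(\xi - \frac{1}{2}\tau)$ with $f = \rho( \cdot , 0)$.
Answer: $\rho(\xi, \tau) = - \sin(\tau - 2 \xi)$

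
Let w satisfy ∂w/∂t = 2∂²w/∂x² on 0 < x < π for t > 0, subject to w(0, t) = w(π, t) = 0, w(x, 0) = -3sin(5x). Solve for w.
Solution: Separating variables: w = Σ c_n exp(-2n²t) sin(nx). From w(x,0) = -3sin(5x): c_5=-3.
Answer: w(x, t) = -3exp(-50t)sin(5x)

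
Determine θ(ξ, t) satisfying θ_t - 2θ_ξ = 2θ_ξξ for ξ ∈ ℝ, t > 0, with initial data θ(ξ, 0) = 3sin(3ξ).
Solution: Moving frame: η = ξ + 2t, σ = t, θ = u(η,σ), so θ_t = u_σ + 2u_η and θ_ξξ = u_ηη.
Hence θ_t - 2θ_ξ = u_σ and the PDE becomes the heat equation u_σ = 2u_ηη on η ∈ ℝ.
Initial data: u(η,0) = θ(η,0) = 3sin(3η). Each mode sin(nη) decays as exp(-2n²σ) on ℝ, so u(η,σ) = Σ c_n exp(-2n²σ) sin(nη) with c_3=3: u(η,σ) = 3exp(-18σ)sin(3η).
Substituting back: θ(ξ,t) = u(ξ + 2t, t).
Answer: θ(ξ, t) = 3exp(-18t)sin(6t + 3ξ)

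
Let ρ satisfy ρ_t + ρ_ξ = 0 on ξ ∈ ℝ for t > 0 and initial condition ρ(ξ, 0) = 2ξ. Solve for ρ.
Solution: By method of characteristics (waves move right with speed 1):
Along characteristics ξ - t = const, ρ is constant, so ρ(ξ,t) = f(ξ - t) with f = ρ(·, 0).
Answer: ρ(ξ, t) = -2t + 2ξ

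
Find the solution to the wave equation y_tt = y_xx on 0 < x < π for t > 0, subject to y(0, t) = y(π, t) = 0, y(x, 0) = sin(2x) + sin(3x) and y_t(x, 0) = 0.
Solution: Using separation of variables y = X(x)T(t):
Eigenfunctions: sin(nx), n = 1, 2, 3, ...
General solution: y(x, t) = Σ [A_n cos(n t) + B_n sin(n t)] sin(nx)
From y(x,0) = sin(2x) + sin(3x): A_2=1, A_3=1. From y_t(x,0) = 0: all B_n = 0.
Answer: y(x, t) = sin(2x)cos(2t) + sin(3x)cos(3t)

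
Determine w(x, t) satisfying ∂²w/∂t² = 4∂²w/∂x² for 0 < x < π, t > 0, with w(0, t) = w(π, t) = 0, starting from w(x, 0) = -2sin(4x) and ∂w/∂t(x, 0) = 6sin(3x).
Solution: Separating variables: w = Σ [A_n cos(ω_n t) + B_n sin(ω_n t)] sin(nx), ω_n = 2n. From ICs (B_n = velocity coefficient / ω_n): A_4=-2, B_3=1.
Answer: w(x, t) = sin(6t)sin(3x) - 2sin(4x)cos(8t)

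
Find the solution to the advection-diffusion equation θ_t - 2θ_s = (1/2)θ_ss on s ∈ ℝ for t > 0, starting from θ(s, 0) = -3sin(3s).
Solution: Moving frame: η = s + 2t, σ = t, θ = u(η,σ), so θ_t = u_σ + 2u_η and θ_ss = u_ηη.
Hence θ_t - 2θ_s = u_σ and the PDE becomes the heat equation u_σ = (1/2)u_ηη on η ∈ ℝ.
Initial data: u(η,0) = θ(η,0) = -3sin(3η). Each mode sin(nη) decays as exp(-n²σ/2) on ℝ, so u(η,σ) = Σ c_n exp(-n²σ/2) sin(nη) with c_3=-3: u(η,σ) = -3exp(-9σ/2)sin(3η).
Substituting back: θ(s,t) = u(s + 2t, t).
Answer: θ(s, t) = -3exp(-9t/2)sin(3s + 6t)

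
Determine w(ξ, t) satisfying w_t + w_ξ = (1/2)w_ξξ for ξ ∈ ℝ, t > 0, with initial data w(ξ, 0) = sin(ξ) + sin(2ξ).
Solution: Moving frame: η = ξ - t, σ = t, w = u(η,σ), so w_t = u_σ - u_η and w_ξξ = u_ηη.
Hence w_t + w_ξ = u_σ and the PDE becomes the heat equation u_σ = (1/2)u_ηη on η ∈ ℝ.
Initial data: u(η,0) = w(η,0) = sin(η) + sin(2η). Each mode sin(nη) decays as exp(-n²σ/2) on ℝ, so u(η,σ) = Σ c_n exp(-n²σ/2) sin(nη) with c_1=1, c_2=1: u(η,σ) = exp(-2σ)sin(2η) + exp(-σ/2)sin(η).
Substituting back: w(ξ,t) = u(ξ - t, t).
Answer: w(ξ, t) = -exp(-2t)sin(2t - 2ξ) - exp(-t/2)sin(t - ξ)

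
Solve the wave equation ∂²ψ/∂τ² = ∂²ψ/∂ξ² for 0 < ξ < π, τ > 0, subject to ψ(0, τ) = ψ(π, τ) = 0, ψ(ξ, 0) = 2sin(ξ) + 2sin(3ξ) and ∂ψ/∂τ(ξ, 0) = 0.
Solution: Using separation of variables ψ = X(ξ)T(τ):
Eigenfunctions: sin(nξ), n = 1, 2, 3, ...
General solution: ψ(ξ, τ) = Σ [A_n cos(n τ) + B_n sin(n τ)] sin(nξ)
From ψ(ξ,0) = 2sin(ξ) + 2sin(3ξ): A_1=2, A_3=2. From ψ_τ(ξ,0) = 0: all B_n = 0.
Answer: ψ(ξ, τ) = 2sin(ξ)cos(τ) + 2sin(3ξ)cos(3τ)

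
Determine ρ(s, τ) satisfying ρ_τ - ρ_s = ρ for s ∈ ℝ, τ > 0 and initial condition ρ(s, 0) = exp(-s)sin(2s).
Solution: Substitute ρ = exp(-s)u.
Then ρ_s = exp(-s)(u_s - u), ρ_τ = exp(-s)u_τ; substituting and dividing by exp(-s), the lower-order terms cancel: u_τ - u_s = 0 (standard advection equation).
Data for u: u(s,0) = exp(s)ρ(s,0) = sin(2s).
By characteristics (ds/dτ = -1), u(s,τ) = f(s + τ) with f = u(·, 0).
So u(s,τ) = sin(2s + 2τ), and ρ(s,τ) = exp(-s)u(s,τ).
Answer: ρ(s, τ) = exp(-s)sin(2s + 2τ)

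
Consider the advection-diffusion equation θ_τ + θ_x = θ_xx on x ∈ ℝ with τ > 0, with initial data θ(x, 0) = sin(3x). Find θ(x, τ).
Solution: Moving frame: η = x - τ, σ = τ, θ = u(η,σ), so θ_τ = u_σ - u_η and θ_xx = u_ηη.
Hence θ_τ + θ_x = u_σ and the PDE becomes the heat equation u_σ = u_ηη on η ∈ ℝ.
Initial data: u(η,0) = θ(η,0) = sin(3η). Each mode sin(nη) decays as exp(-n²σ) on ℝ, so u(η,σ) = Σ c_n exp(-n²σ) sin(nη) with c_3=1: u(η,σ) = exp(-9σ)sin(3η).
Substituting back: θ(x,τ) = u(x - τ, τ).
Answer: θ(x, τ) = exp(-9τ)sin(3x - 3τ)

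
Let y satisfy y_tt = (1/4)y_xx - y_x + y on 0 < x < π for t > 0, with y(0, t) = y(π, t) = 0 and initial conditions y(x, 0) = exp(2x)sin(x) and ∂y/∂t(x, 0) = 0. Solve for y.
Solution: Substitute y = exp(2x)u, i.e. u = exp(-2x)y.
By the product rule, y_x = exp(2x)(u_x + 2u), y_xx = exp(2x)(u_xx + 4u_x + 4u), y_tt = exp(2x)u_tt.
Substituting into the PDE and dividing by exp(2x): u_tt = (1/4)(u_xx + 4u_x + 4u) - (u_x + 2u) + u.
The lower-order terms cancel, leaving the standard wave equation u_tt = (1/4)u_xx.
Initial data for u: u(x,0) = exp(-2x)y(x,0) = sin(x); u_t(x,0) = exp(-2x)y_t(x,0) = 0. The boundary conditions carry over: u(0,t) = u(π,t) = 0.
Solve for u:
  Using separation of variables u = X(x)T(t):
  Eigenfunctions: sin(nx), n = 1, 2, 3, ...
  General solution: u(x, t) = Σ [A_n cos(n t/2) + B_n sin(n t/2)] sin(nx)
  From u(x,0) = sin(x): A_1=1. From u_t(x,0) = 0: all B_n = 0.
Hence u(x,t) = sin(x)cos(t/2).
Transform back: y(x,t) = exp(2x)u(x,t).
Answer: y(x, t) = exp(2x)sin(x)cos(t/2)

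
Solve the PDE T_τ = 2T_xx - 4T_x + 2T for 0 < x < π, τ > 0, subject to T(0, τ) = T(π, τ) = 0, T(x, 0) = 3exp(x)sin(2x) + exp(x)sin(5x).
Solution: Substitute T = exp(x)u, i.e. u = exp(-x)T.
By the product rule, T_x = exp(x)(u_x + u), T_xx = exp(x)(u_xx + 2u_x + u), T_τ = exp(x)u_τ.
Substituting into the PDE and dividing by exp(x): u_τ = 2(u_xx + 2u_x + u) - 4(u_x + u) + 2u.
The lower-order terms cancel, leaving the standard heat equation u_τ = 2u_xx.
Initial data for u: u(x,0) = exp(-x)T(x,0) = 3sin(2x) + sin(5x). The boundary conditions carry over: u(0,τ) = u(π,τ) = 0.
Solve for u:
  Using separation of variables u = X(x)G(τ):
  Eigenfunctions: sin(nx), n = 1, 2, 3, ...
  General solution: u(x, τ) = Σ c_n sin(nx) exp(-2n² τ)
  Matching u(x,0) = 3sin(2x) + sin(5x) term by term: c_2=3, c_5=1.
Hence u(x,τ) = 3exp(-8τ)sin(2x) + exp(-50τ)sin(5x).
Transform back: T(x,τ) = exp(x)u(x,τ).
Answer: T(x, τ) = 3exp(x)exp(-8τ)sin(2x) + exp(x)exp(-50τ)sin(5x)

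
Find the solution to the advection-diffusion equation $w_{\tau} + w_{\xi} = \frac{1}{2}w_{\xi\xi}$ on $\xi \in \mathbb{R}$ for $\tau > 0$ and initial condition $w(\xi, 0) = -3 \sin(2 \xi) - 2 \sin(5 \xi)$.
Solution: Change to a moving frame: let $\eta = \xi - \tau$, $\sigma = \tau$ and write $w(\xi,\tau) = u(\eta,\sigma)$.
By the chain rule $w_{\tau} = u_{\sigma} - u_{\eta}$, $w_{\xi} = u_{\eta}$, $w_{\xi\xi} = u_{\eta\eta}$.
Then $w_{\tau} + w_{\xi} = u_{\sigma}$: the advection term cancels and the PDE becomes the heat equation $u_{\sigma} = \frac{1}{2}u_{\eta\eta}$ on $\eta \in \mathbb{R}$.
Initial data: $u(\eta,0) = w(\eta,0) = -3 \sin(2 \eta) - 2 \sin(5 \eta)$.
On $\eta \in \mathbb{R}$ each mode satisfies $(\sin(n\eta))'' = -n^2 \sin(n\eta)$, so $e^{-n^2\sigma/2} \sin(n\eta)$ solves the heat equation; by superposition $u(\eta,\sigma) = \sum c_n e^{-n^2\sigma/2} \sin(n\eta)$.
Reading off the coefficients: $c_2=-3, c_5=-2$, so $u(\eta,\sigma) = -3 e^{-2 \sigma} \sin(2 \eta) - 2 e^{-25 \sigma/2} \sin(5 \eta)$.
Substituting back $\eta = \xi - \tau$, $\sigma = \tau$: $w(\xi,\tau) = u(\xi - \tau, \tau)$.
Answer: $w(\xi, \tau) = 3 e^{-2 \tau} \sin(2 \tau - 2 \xi) + 2 e^{-25 \tau/2} \sin(5 \tau - 5 \xi)$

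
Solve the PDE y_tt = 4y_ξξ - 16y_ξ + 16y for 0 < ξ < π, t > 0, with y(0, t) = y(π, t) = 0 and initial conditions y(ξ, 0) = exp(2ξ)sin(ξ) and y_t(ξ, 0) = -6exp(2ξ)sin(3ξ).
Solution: Substitute y = exp(2ξ)u.
Then y_ξ = exp(2ξ)(u_ξ + 2u), y_ξξ = exp(2ξ)(u_ξξ + 4u_ξ + 4u), y_tt = exp(2ξ)u_tt; substituting and dividing by exp(2ξ), the lower-order terms cancel: u_tt = 4u_ξξ (standard wave equation).
Data for u: u(ξ,0) = exp(-2ξ)y(ξ,0) = sin(ξ); u_t(ξ,0) = exp(-2ξ)y_t(ξ,0) = -6sin(3ξ). The boundary conditions carry over: u(0,t) = u(π,t) = 0.
Separating variables: u = Σ [A_n cos(ω_n t) + B_n sin(ω_n t)] sin(nξ), ω_n = 2n. From ICs (B_n = velocity coefficient / ω_n): A_1=1, B_3=-1.
So u(ξ,t) = -sin(6t)sin(3ξ) + sin(ξ)cos(2t), and y(ξ,t) = exp(2ξ)u(ξ,t).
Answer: y(ξ, t) = -exp(2ξ)sin(6t)sin(3ξ) + exp(2ξ)sin(ξ)cos(2t)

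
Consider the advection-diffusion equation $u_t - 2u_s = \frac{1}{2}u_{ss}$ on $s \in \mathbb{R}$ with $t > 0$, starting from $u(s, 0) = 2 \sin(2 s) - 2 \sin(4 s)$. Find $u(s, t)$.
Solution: Change to a moving frame: let $\eta = s + 2t$, $\sigma = t$ and write $u(s,t) = w(\eta,\sigma)$.
By the chain rule $u_t = w_{\sigma} + 2w_{\eta}$, $u_s = w_{\eta}$, $u_{ss} = w_{\eta\eta}$.
Then $u_t - 2u_s = w_{\sigma}$: the advection term cancels and the PDE becomes the heat equation $w_{\sigma} = \frac{1}{2}w_{\eta\eta}$ on $\eta \in \mathbb{R}$.
Initial data: $w(\eta,0) = u(\eta,0) = 2 \sin(2 \eta) - 2 \sin(4 \eta)$.
On $\eta \in \mathbb{R}$ each mode satisfies $(\sin(n\eta))'' = -n^2 \sin(n\eta)$, so $e^{-n^2\sigma/2} \sin(n\eta)$ solves the heat equation; by superposition $w(\eta,\sigma) = \sum c_n e^{-n^2\sigma/2} \sin(n\eta)$.
Reading off the coefficients: $c_2=2, c_4=-2$, so $w(\eta,\sigma) = 2 e^{-2 \sigma} \sin(2 \eta) - 2 e^{-8 \sigma} \sin(4 \eta)$.
Substituting back $\eta = s + 2t$, $\sigma = t$: $u(s,t) = w(s + 2t, t)$.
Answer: $u(s, t) = 2 e^{-2 t} \sin(2 s + 4 t) - 2 e^{-8 t} \sin(4 s + 8 t)$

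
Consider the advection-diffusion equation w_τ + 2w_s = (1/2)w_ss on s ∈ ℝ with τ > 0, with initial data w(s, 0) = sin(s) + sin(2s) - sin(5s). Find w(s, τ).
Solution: Moving frame: η = s - 2τ, σ = τ, w = u(η,σ), so w_τ = u_σ - 2u_η and w_ss = u_ηη.
Hence w_τ + 2w_s = u_σ and the PDE becomes the heat equation u_σ = (1/2)u_ηη on η ∈ ℝ.
Initial data: u(η,0) = w(η,0) = sin(η) + sin(2η) - sin(5η). Each mode sin(nη) decays as exp(-n²σ/2) on ℝ, so u(η,σ) = Σ c_n exp(-n²σ/2) sin(nη) with c_1=1, c_2=1, c_5=-1: u(η,σ) = exp(-2σ)sin(2η) + exp(-σ/2)sin(η) - exp(-25σ/2)sin(5η).
Substituting back: w(s,τ) = u(s - 2τ, τ).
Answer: w(s, τ) = exp(-2τ)sin(2s - 4τ) + exp(-τ/2)sin(s - 2τ) - exp(-25τ/2)sin(5s - 10τ)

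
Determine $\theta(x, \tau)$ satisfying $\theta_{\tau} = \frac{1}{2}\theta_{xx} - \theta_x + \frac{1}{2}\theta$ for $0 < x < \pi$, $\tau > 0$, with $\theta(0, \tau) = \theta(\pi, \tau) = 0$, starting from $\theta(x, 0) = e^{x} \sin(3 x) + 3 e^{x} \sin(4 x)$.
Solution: Substitute $\theta = e^{x}u$.
Then $\theta_x = e^{x}(u_x + u)$, $\theta_{xx} = e^{x}(u_{xx} + 2u_x + u)$, $\theta_{\tau} = e^{x}u_{\tau}$; substituting and dividing by $e^{x}$, the lower-order terms cancel: $u_{\tau} = \frac{1}{2}u_{xx}$ (standard heat equation).
Data for $u$: $u(x,0) = e^{-x}\theta(x,0) = \sin(3 x) + 3 \sin(4 x)$. The boundary conditions carry over: $u(0,\tau) = u(\pi,\tau) = 0$.
Separating variables: $u = \sum c_n e^{-n^2\tau/2} \sin(nx)$. From $u(x,0) = \sin(3 x) + 3 \sin(4 x)$: $c_3=1, c_4=3$.
So $u(x,\tau) = 3 e^{-8 \tau} \sin(4 x) + e^{-9 \tau/2} \sin(3 x)$, and $\theta(x,\tau) = e^{x}u(x,\tau)$.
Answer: $\theta(x, \tau) = 3 e^{-8 \tau} e^{x} \sin(4 x) + e^{-9 \tau/2} e^{x} \sin(3 x)$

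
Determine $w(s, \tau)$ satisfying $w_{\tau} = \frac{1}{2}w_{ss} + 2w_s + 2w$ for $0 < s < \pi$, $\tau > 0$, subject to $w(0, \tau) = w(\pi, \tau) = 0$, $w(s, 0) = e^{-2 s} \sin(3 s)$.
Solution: Substitute $w = e^{-2s}u$, i.e. $u = e^{2s}w$.
By the product rule, $w_s = e^{-2s}(u_s - 2u)$, $w_{ss} = e^{-2s}(u_{ss} - 4u_s + 4u)$, $w_{\tau} = e^{-2s}u_{\tau}$.
Substituting into the PDE and dividing by $e^{-2s}$: $u_{\tau} = \frac{1}{2}(u_{ss} - 4u_s + 4u) + 2(u_s - 2u) + 2u$.
The lower-order terms cancel, leaving the standard heat equation $u_{\tau} = \frac{1}{2}u_{ss}$.
Initial data for $u$: $u(s,0) = e^{2s}w(s,0) = \sin(3 s)$. The boundary conditions carry over: $u(0,\tau) = u(\pi,\tau) = 0$.
Solve for $u$:
  Using separation of variables $u = X(s)T(\tau)$:
  Eigenfunctions: $\sin(ns)$, $n = 1, 2, 3, \ldots$
  General solution: $u(s, \tau) = \sum c_n \sin(ns) e^{-n^2 \tau/2}$
  Matching $u(s,0) = \sin(3 s)$ term by term: $c_3=1$.
Hence $u(s,\tau) = e^{-9 \tau/2} \sin(3 s)$.
Transform back: $w(s,\tau) = e^{-2s}u(s,\tau)$.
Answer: $w(s, \tau) = e^{-9 \tau/2} e^{-2 s} \sin(3 s)$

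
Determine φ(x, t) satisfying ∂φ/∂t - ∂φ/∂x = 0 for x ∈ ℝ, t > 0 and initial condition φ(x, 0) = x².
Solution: By characteristics (dx/dt = -1), φ(x,t) = f(x + t) with f = φ(·, 0).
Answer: φ(x, t) = t² + 2tx + x²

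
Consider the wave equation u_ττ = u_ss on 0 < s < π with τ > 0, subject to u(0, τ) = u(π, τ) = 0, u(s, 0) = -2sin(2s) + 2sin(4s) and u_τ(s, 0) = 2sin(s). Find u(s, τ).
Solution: Using separation of variables u = X(s)T(τ):
Eigenfunctions: sin(ns), n = 1, 2, 3, ...
General solution: u(s, τ) = Σ [A_n cos(n τ) + B_n sin(n τ)] sin(ns)
From u(s,0) = -2sin(2s) + 2sin(4s): A_2=-2, A_4=2. From u_τ(s,0) = 2sin(s), using u_τ(s,0) = Σ ω_n B_n sin(ns) with ω_n = n: B_1 = 2/1 = 2.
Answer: u(s, τ) = 2sin(s)sin(τ) - 2sin(2s)cos(2τ) + 2sin(4s)cos(4τ)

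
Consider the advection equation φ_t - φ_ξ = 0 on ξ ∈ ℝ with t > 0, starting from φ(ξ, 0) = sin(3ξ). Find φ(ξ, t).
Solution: By method of characteristics (waves move left with speed 1):
Along characteristics ξ + t = const, φ is constant, so φ(ξ,t) = f(ξ + t) with f = φ(·, 0).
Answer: φ(ξ, t) = sin(3t + 3ξ)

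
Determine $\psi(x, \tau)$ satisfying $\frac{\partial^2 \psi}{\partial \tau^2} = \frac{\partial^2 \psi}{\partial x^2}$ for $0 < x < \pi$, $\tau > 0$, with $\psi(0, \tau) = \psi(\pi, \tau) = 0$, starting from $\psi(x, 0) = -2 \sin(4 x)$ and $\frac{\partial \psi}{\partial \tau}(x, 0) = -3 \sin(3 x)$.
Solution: Separating variables: $\psi = \sum [A_n \cos(\omega_n \tau) + B_n \sin(\omega_n \tau)] \sin(nx)$, $\omega_n = n$. From ICs ($B_n$ = velocity coefficient / $\omega_n$): $A_4=-2, B_3=-1$.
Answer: $\psi(x, \tau) = - \sin(3 \tau) \sin(3 x) - 2 \sin(4 x) \cos(4 \tau)$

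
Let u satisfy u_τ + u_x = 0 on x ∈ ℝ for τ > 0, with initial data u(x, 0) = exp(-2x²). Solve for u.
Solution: By method of characteristics (waves move right with speed 1):
Along characteristics x - τ = const, u is constant, so u(x,τ) = f(x - τ) with f = u(·, 0).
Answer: u(x, τ) = exp(-2(x - τ)²)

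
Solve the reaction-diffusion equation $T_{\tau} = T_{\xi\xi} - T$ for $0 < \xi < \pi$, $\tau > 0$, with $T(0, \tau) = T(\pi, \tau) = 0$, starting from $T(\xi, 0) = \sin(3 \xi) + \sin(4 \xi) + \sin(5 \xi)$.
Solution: Substitute $T = e^{-\tau}u$, i.e. $u = e^{\tau}T$.
By the product rule, $T_{\tau} = e^{-\tau}(u_{\tau} - u)$, $T_{\xi\xi} = e^{-\tau}u_{\xi\xi}$.
Substituting into the PDE and dividing by $e^{-\tau}$: $u_{\tau} - u = u_{\xi\xi} - u$.
The lower-order terms cancel, leaving the standard heat equation $u_{\tau} = u_{\xi\xi}$.
Initial data for $u$: $u(\xi,0) = T(\xi,0) = \sin(3 \xi) + \sin(4 \xi) + \sin(5 \xi)$. The boundary conditions carry over: $u(0,\tau) = u(\pi,\tau) = 0$.
Solve for $u$:
  Using separation of variables $u = X(\xi)G(\tau)$:
  Eigenfunctions: $\sin(n\xi)$, $n = 1, 2, 3, \ldots$
  General solution: $u(\xi, \tau) = \sum c_n \sin(n\xi) e^{-n^2 \tau}$
  Matching $u(\xi,0) = \sin(3 \xi) + \sin(4 \xi) + \sin(5 \xi)$ term by term: $c_3=1, c_4=1, c_5=1$.
Hence $u(\xi,\tau) = e^{-9 \tau} \sin(3 \xi) + e^{-16 \tau} \sin(4 \xi) + e^{-25 \tau} \sin(5 \xi)$.
Transform back: $T(\xi,\tau) = e^{-\tau}u(\xi,\tau)$.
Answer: $T(\xi, \tau) = e^{-10 \tau} \sin(3 \xi) + e^{-17 \tau} \sin(4 \xi) + e^{-26 \tau} \sin(5 \xi)$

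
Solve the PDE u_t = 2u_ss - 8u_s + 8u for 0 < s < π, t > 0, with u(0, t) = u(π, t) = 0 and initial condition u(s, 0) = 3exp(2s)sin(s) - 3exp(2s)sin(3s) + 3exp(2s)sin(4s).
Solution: Substitute u = exp(2s)w.
Then u_s = exp(2s)(w_s + 2w), u_ss = exp(2s)(w_ss + 4w_s + 4w), u_t = exp(2s)w_t; substituting and dividing by exp(2s), the lower-order terms cancel: w_t = 2w_ss (standard heat equation).
Data for w: w(s,0) = exp(-2s)u(s,0) = 3sin(s) - 3sin(3s) + 3sin(4s). The boundary conditions carry over: w(0,t) = w(π,t) = 0.
Separating variables: w = Σ c_n exp(-2n²t) sin(ns). From w(s,0) = 3sin(s) - 3sin(3s) + 3sin(4s): c_1=3, c_3=-3, c_4=3.
So w(s,t) = 3exp(-2t)sin(s) - 3exp(-18t)sin(3s) + 3exp(-32t)sin(4s), and u(s,t) = exp(2s)w(s,t).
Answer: u(s, t) = 3exp(2s)exp(-2t)sin(s) - 3exp(2s)exp(-18t)sin(3s) + 3exp(2s)exp(-32t)sin(4s)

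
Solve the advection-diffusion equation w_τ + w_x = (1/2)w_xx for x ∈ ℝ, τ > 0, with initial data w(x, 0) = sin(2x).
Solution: Change to a moving frame: let η = x - τ, σ = τ and write w(x,τ) = u(η,σ).
By the chain rule w_τ = u_σ - u_η, w_x = u_η, w_xx = u_ηη.
Then w_τ + w_x = u_σ: the advection term cancels and the PDE becomes the heat equation u_σ = (1/2)u_ηη on η ∈ ℝ.
Initial data: u(η,0) = w(η,0) = sin(2η).
On η ∈ ℝ each mode satisfies (sin(nη))″ = -n² sin(nη), so exp(-n²σ/2) sin(nη) solves the heat equation; by superposition u(η,σ) = Σ c_n exp(-n²σ/2) sin(nη).
Reading off the coefficients: c_2=1, so u(η,σ) = exp(-2σ)sin(2η).
Substituting back η = x - τ, σ = τ: w(x,τ) = u(x - τ, τ).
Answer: w(x, τ) = exp(-2τ)sin(2x - 2τ)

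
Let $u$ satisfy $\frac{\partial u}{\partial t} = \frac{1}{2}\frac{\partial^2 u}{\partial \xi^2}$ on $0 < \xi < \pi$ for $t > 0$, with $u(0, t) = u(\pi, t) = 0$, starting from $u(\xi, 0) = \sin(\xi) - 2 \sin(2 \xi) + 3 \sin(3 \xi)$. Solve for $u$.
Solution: Using separation of variables $u = X(\xi)T(t)$:
Eigenfunctions: $\sin(n\xi)$, $n = 1, 2, 3, \ldots$
General solution: $u(\xi, t) = \sum c_n \sin(n\xi) e^{-n^2 t/2}$
Matching $u(\xi,0) = \sin(\xi) - 2 \sin(2 \xi) + 3 \sin(3 \xi)$ term by term: $c_1=1, c_2=-2, c_3=3$.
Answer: $u(\xi, t) = -2 e^{-2 t} \sin(2 \xi) + e^{-t/2} \sin(\xi) + 3 e^{-9 t/2} \sin(3 \xi)$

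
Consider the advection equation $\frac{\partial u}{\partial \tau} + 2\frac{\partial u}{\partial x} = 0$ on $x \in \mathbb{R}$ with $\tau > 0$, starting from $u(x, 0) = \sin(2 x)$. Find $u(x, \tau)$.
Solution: By characteristics ($dx/d\tau = 2$), $u(x,\tau) = f(x - 2\tau)$ with $f = u( \cdot , 0)$.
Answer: $u(x, \tau) = - \sin(4 \tau - 2 x)$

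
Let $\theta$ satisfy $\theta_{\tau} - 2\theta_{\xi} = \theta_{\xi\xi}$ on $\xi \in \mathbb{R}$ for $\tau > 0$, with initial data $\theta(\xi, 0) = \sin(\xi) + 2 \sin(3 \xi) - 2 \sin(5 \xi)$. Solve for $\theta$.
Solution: Change to a moving frame: let $\eta = \xi + 2\tau$, $\sigma = \tau$ and write $\theta(\xi,\tau) = u(\eta,\sigma)$.
By the chain rule $\theta_{\tau} = u_{\sigma} + 2u_{\eta}$, $\theta_{\xi} = u_{\eta}$, $\theta_{\xi\xi} = u_{\eta\eta}$.
Then $\theta_{\tau} - 2\theta_{\xi} = u_{\sigma}$: the advection term cancels and the PDE becomes the heat equation $u_{\sigma} = u_{\eta\eta}$ on $\eta \in \mathbb{R}$.
Initial data: $u(\eta,0) = \theta(\eta,0) = \sin(\eta) + 2 \sin(3 \eta) - 2 \sin(5 \eta)$.
On $\eta \in \mathbb{R}$ each mode satisfies $(\sin(n\eta))'' = -n^2 \sin(n\eta)$, so $e^{-n^2\sigma} \sin(n\eta)$ solves the heat equation; by superposition $u(\eta,\sigma) = \sum c_n e^{-n^2\sigma} \sin(n\eta)$.
Reading off the coefficients: $c_1=1, c_3=2, c_5=-2$, so $u(\eta,\sigma) = e^{-\sigma} \sin(\eta) + 2 e^{-9 \sigma} \sin(3 \eta) - 2 e^{-25 \sigma} \sin(5 \eta)$.
Substituting back $\eta = \xi + 2\tau$, $\sigma = \tau$: $\theta(\xi,\tau) = u(\xi + 2\tau, \tau)$.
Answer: $\theta(\xi, \tau) = e^{-\tau} \sin(2 \tau + \xi) + 2 e^{-9 \tau} \sin(6 \tau + 3 \xi) - 2 e^{-25 \tau} \sin(10 \tau + 5 \xi)$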